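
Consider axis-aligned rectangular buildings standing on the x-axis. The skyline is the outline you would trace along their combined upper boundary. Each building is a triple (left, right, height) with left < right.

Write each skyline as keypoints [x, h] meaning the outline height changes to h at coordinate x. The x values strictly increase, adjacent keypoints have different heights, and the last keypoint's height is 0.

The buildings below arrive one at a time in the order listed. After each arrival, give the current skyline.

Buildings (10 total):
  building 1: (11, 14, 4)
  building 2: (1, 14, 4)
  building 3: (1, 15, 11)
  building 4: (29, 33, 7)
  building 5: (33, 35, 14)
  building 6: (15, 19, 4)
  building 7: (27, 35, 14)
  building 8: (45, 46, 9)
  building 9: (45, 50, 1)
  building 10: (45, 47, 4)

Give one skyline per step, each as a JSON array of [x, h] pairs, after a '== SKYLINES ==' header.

== SKYLINES ==
[[11,4],[14,0]]
[[1,4],[14,0]]
[[1,11],[15,0]]
[[1,11],[15,0],[29,7],[33,0]]
[[1,11],[15,0],[29,7],[33,14],[35,0]]
[[1,11],[15,4],[19,0],[29,7],[33,14],[35,0]]
[[1,11],[15,4],[19,0],[27,14],[35,0]]
[[1,11],[15,4],[19,0],[27,14],[35,0],[45,9],[46,0]]
[[1,11],[15,4],[19,0],[27,14],[35,0],[45,9],[46,1],[50,0]]
[[1,11],[15,4],[19,0],[27,14],[35,0],[45,9],[46,4],[47,1],[50,0]]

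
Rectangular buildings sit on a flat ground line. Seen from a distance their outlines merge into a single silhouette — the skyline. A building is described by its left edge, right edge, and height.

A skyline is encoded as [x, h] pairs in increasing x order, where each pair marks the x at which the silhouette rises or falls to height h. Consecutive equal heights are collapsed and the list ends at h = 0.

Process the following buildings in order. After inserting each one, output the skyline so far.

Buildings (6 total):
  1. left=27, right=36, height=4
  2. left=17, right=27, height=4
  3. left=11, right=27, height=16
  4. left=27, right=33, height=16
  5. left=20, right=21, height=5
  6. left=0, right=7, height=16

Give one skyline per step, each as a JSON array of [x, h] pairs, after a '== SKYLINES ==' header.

== SKYLINES ==
[[27,4],[36,0]]
[[17,4],[36,0]]
[[11,16],[27,4],[36,0]]
[[11,16],[33,4],[36,0]]
[[11,16],[33,4],[36,0]]
[[0,16],[7,0],[11,16],[33,4],[36,0]]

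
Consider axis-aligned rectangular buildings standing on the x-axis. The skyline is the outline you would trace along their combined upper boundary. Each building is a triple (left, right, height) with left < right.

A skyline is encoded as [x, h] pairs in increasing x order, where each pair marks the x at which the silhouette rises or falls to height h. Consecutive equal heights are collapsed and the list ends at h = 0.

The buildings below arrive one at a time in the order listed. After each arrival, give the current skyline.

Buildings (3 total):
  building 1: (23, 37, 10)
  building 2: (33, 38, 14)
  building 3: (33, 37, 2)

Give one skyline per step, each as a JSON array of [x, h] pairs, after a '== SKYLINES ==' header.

== SKYLINES ==
[[23,10],[37,0]]
[[23,10],[33,14],[38,0]]
[[23,10],[33,14],[38,0]]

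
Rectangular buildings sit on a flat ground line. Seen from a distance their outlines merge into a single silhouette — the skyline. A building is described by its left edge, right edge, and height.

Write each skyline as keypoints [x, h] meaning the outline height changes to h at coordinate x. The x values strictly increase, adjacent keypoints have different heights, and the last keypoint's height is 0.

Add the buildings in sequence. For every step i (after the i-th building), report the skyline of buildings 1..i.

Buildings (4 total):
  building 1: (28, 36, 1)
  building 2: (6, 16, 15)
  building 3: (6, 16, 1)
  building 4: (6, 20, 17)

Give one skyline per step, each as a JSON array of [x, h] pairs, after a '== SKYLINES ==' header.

== SKYLINES ==
[[28,1],[36,0]]
[[6,15],[16,0],[28,1],[36,0]]
[[6,15],[16,0],[28,1],[36,0]]
[[6,17],[20,0],[28,1],[36,0]]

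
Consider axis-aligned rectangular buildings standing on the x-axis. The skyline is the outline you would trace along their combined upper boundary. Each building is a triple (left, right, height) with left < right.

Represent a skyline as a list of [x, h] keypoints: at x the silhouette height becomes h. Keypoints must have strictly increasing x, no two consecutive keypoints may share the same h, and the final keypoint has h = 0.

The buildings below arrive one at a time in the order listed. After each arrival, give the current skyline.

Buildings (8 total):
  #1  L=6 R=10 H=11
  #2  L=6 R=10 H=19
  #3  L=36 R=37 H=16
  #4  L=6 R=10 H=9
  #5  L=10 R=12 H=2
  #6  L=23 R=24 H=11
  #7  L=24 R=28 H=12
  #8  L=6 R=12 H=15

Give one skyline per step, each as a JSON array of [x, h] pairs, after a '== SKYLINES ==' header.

== SKYLINES ==
[[6,11],[10,0]]
[[6,19],[10,0]]
[[6,19],[10,0],[36,16],[37,0]]
[[6,19],[10,0],[36,16],[37,0]]
[[6,19],[10,2],[12,0],[36,16],[37,0]]
[[6,19],[10,2],[12,0],[23,11],[24,0],[36,16],[37,0]]
[[6,19],[10,2],[12,0],[23,11],[24,12],[28,0],[36,16],[37,0]]
[[6,19],[10,15],[12,0],[23,11],[24,12],[28,0],[36,16],[37,0]]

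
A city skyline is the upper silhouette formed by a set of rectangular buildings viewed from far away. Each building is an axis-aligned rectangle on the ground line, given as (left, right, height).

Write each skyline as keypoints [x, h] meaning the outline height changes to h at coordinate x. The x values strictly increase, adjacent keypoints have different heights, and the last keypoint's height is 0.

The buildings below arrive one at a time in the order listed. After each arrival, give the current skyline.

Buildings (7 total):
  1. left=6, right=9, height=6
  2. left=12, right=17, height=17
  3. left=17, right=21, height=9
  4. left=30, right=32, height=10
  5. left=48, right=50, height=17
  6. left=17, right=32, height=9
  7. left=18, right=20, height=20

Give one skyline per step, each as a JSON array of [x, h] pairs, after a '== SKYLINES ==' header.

== SKYLINES ==
[[6,6],[9,0]]
[[6,6],[9,0],[12,17],[17,0]]
[[6,6],[9,0],[12,17],[17,9],[21,0]]
[[6,6],[9,0],[12,17],[17,9],[21,0],[30,10],[32,0]]
[[6,6],[9,0],[12,17],[17,9],[21,0],[30,10],[32,0],[48,17],[50,0]]
[[6,6],[9,0],[12,17],[17,9],[30,10],[32,0],[48,17],[50,0]]
[[6,6],[9,0],[12,17],[17,9],[18,20],[20,9],[30,10],[32,0],[48,17],[50,0]]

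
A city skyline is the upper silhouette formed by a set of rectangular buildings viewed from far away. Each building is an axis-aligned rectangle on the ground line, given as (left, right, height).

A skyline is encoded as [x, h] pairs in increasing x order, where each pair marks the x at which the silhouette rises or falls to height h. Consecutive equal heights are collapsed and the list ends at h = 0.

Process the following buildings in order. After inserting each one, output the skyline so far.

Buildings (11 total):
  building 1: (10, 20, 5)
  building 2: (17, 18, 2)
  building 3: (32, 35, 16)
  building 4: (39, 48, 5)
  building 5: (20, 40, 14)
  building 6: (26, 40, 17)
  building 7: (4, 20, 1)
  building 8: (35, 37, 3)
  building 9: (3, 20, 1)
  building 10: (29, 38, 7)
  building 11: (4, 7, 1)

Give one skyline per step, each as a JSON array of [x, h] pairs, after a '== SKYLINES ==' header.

== SKYLINES ==
[[10,5],[20,0]]
[[10,5],[20,0]]
[[10,5],[20,0],[32,16],[35,0]]
[[10,5],[20,0],[32,16],[35,0],[39,5],[48,0]]
[[10,5],[20,14],[32,16],[35,14],[40,5],[48,0]]
[[10,5],[20,14],[26,17],[40,5],[48,0]]
[[4,1],[10,5],[20,14],[26,17],[40,5],[48,0]]
[[4,1],[10,5],[20,14],[26,17],[40,5],[48,0]]
[[3,1],[10,5],[20,14],[26,17],[40,5],[48,0]]
[[3,1],[10,5],[20,14],[26,17],[40,5],[48,0]]
[[3,1],[10,5],[20,14],[26,17],[40,5],[48,0]]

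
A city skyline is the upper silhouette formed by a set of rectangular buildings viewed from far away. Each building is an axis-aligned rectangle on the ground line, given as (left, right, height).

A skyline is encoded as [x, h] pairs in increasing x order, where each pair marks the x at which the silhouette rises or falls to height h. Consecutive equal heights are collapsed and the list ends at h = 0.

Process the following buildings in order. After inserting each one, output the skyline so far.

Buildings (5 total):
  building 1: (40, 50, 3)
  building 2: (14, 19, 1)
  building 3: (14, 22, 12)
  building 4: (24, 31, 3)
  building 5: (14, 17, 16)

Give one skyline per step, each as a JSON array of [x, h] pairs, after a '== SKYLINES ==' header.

== SKYLINES ==
[[40,3],[50,0]]
[[14,1],[19,0],[40,3],[50,0]]
[[14,12],[22,0],[40,3],[50,0]]
[[14,12],[22,0],[24,3],[31,0],[40,3],[50,0]]
[[14,16],[17,12],[22,0],[24,3],[31,0],[40,3],[50,0]]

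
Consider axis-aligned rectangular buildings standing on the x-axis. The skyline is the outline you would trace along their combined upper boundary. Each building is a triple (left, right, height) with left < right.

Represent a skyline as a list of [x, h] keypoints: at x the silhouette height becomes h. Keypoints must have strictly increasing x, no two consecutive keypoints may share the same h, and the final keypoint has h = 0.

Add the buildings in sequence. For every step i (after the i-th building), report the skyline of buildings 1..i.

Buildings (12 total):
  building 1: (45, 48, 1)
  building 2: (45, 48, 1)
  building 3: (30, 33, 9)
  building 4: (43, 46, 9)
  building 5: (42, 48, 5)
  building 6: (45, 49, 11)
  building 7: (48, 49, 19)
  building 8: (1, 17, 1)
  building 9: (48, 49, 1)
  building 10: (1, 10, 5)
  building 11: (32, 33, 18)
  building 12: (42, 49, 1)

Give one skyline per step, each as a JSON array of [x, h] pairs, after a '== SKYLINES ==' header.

== SKYLINES ==
[[45,1],[48,0]]
[[45,1],[48,0]]
[[30,9],[33,0],[45,1],[48,0]]
[[30,9],[33,0],[43,9],[46,1],[48,0]]
[[30,9],[33,0],[42,5],[43,9],[46,5],[48,0]]
[[30,9],[33,0],[42,5],[43,9],[45,11],[49,0]]
[[30,9],[33,0],[42,5],[43,9],[45,11],[48,19],[49,0]]
[[1,1],[17,0],[30,9],[33,0],[42,5],[43,9],[45,11],[48,19],[49,0]]
[[1,1],[17,0],[30,9],[33,0],[42,5],[43,9],[45,11],[48,19],[49,0]]
[[1,5],[10,1],[17,0],[30,9],[33,0],[42,5],[43,9],[45,11],[48,19],[49,0]]
[[1,5],[10,1],[17,0],[30,9],[32,18],[33,0],[42,5],[43,9],[45,11],[48,19],[49,0]]
[[1,5],[10,1],[17,0],[30,9],[32,18],[33,0],[42,5],[43,9],[45,11],[48,19],[49,0]]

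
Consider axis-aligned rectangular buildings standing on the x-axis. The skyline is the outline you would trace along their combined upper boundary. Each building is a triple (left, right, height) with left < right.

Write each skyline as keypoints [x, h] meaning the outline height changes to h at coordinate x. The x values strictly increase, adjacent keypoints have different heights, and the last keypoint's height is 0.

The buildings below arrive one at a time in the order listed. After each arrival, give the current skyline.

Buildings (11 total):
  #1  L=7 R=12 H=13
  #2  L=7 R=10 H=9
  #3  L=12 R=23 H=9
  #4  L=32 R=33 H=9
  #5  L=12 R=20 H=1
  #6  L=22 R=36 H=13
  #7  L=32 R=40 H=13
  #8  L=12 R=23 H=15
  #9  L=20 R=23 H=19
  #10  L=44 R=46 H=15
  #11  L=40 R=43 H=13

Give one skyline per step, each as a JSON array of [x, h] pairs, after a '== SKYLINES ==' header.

== SKYLINES ==
[[7,13],[12,0]]
[[7,13],[12,0]]
[[7,13],[12,9],[23,0]]
[[7,13],[12,9],[23,0],[32,9],[33,0]]
[[7,13],[12,9],[23,0],[32,9],[33,0]]
[[7,13],[12,9],[22,13],[36,0]]
[[7,13],[12,9],[22,13],[40,0]]
[[7,13],[12,15],[23,13],[40,0]]
[[7,13],[12,15],[20,19],[23,13],[40,0]]
[[7,13],[12,15],[20,19],[23,13],[40,0],[44,15],[46,0]]
[[7,13],[12,15],[20,19],[23,13],[43,0],[44,15],[46,0]]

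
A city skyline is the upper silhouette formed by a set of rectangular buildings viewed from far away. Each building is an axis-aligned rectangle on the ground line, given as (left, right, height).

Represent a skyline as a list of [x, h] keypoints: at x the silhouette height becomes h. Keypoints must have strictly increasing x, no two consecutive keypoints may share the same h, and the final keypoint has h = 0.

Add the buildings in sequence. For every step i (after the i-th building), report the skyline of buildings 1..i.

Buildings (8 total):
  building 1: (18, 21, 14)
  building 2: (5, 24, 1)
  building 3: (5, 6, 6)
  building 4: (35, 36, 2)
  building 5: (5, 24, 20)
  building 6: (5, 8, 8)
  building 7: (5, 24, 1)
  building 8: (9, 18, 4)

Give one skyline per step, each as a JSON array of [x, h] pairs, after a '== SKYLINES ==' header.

== SKYLINES ==
[[18,14],[21,0]]
[[5,1],[18,14],[21,1],[24,0]]
[[5,6],[6,1],[18,14],[21,1],[24,0]]
[[5,6],[6,1],[18,14],[21,1],[24,0],[35,2],[36,0]]
[[5,20],[24,0],[35,2],[36,0]]
[[5,20],[24,0],[35,2],[36,0]]
[[5,20],[24,0],[35,2],[36,0]]
[[5,20],[24,0],[35,2],[36,0]]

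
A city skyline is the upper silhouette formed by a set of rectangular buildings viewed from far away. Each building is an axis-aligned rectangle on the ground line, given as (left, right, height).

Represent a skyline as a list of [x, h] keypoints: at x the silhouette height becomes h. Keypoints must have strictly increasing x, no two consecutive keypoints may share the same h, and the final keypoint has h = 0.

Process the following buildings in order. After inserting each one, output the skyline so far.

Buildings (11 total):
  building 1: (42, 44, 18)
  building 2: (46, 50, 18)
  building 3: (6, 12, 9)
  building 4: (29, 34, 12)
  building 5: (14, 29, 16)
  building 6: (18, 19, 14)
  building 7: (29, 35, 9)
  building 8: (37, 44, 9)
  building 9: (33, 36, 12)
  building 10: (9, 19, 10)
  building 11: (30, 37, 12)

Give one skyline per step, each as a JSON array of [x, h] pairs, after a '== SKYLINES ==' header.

== SKYLINES ==
[[42,18],[44,0]]
[[42,18],[44,0],[46,18],[50,0]]
[[6,9],[12,0],[42,18],[44,0],[46,18],[50,0]]
[[6,9],[12,0],[29,12],[34,0],[42,18],[44,0],[46,18],[50,0]]
[[6,9],[12,0],[14,16],[29,12],[34,0],[42,18],[44,0],[46,18],[50,0]]
[[6,9],[12,0],[14,16],[29,12],[34,0],[42,18],[44,0],[46,18],[50,0]]
[[6,9],[12,0],[14,16],[29,12],[34,9],[35,0],[42,18],[44,0],[46,18],[50,0]]
[[6,9],[12,0],[14,16],[29,12],[34,9],[35,0],[37,9],[42,18],[44,0],[46,18],[50,0]]
[[6,9],[12,0],[14,16],[29,12],[36,0],[37,9],[42,18],[44,0],[46,18],[50,0]]
[[6,9],[9,10],[14,16],[29,12],[36,0],[37,9],[42,18],[44,0],[46,18],[50,0]]
[[6,9],[9,10],[14,16],[29,12],[37,9],[42,18],[44,0],[46,18],[50,0]]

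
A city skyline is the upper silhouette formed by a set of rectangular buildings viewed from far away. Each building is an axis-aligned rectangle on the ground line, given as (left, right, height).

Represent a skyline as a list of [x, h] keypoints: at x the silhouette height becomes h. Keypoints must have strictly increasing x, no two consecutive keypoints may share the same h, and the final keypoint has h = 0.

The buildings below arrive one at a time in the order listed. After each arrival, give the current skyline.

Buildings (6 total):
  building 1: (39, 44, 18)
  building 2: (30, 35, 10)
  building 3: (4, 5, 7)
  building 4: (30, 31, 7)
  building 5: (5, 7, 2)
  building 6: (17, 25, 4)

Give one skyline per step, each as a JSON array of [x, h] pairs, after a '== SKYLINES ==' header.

== SKYLINES ==
[[39,18],[44,0]]
[[30,10],[35,0],[39,18],[44,0]]
[[4,7],[5,0],[30,10],[35,0],[39,18],[44,0]]
[[4,7],[5,0],[30,10],[35,0],[39,18],[44,0]]
[[4,7],[5,2],[7,0],[30,10],[35,0],[39,18],[44,0]]
[[4,7],[5,2],[7,0],[17,4],[25,0],[30,10],[35,0],[39,18],[44,0]]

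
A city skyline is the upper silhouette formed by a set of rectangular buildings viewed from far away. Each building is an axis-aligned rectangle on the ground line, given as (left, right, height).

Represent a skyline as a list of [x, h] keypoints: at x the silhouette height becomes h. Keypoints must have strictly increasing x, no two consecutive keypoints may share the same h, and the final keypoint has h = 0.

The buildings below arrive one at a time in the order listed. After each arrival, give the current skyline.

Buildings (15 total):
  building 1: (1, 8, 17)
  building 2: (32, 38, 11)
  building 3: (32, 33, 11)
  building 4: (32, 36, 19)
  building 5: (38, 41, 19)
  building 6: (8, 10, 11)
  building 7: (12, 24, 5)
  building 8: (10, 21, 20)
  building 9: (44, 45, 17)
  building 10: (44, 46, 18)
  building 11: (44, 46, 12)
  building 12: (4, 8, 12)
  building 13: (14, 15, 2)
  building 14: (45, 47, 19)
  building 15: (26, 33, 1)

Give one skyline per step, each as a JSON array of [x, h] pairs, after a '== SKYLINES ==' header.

== SKYLINES ==
[[1,17],[8,0]]
[[1,17],[8,0],[32,11],[38,0]]
[[1,17],[8,0],[32,11],[38,0]]
[[1,17],[8,0],[32,19],[36,11],[38,0]]
[[1,17],[8,0],[32,19],[36,11],[38,19],[41,0]]
[[1,17],[8,11],[10,0],[32,19],[36,11],[38,19],[41,0]]
[[1,17],[8,11],[10,0],[12,5],[24,0],[32,19],[36,11],[38,19],[41,0]]
[[1,17],[8,11],[10,20],[21,5],[24,0],[32,19],[36,11],[38,19],[41,0]]
[[1,17],[8,11],[10,20],[21,5],[24,0],[32,19],[36,11],[38,19],[41,0],[44,17],[45,0]]
[[1,17],[8,11],[10,20],[21,5],[24,0],[32,19],[36,11],[38,19],[41,0],[44,18],[46,0]]
[[1,17],[8,11],[10,20],[21,5],[24,0],[32,19],[36,11],[38,19],[41,0],[44,18],[46,0]]
[[1,17],[8,11],[10,20],[21,5],[24,0],[32,19],[36,11],[38,19],[41,0],[44,18],[46,0]]
[[1,17],[8,11],[10,20],[21,5],[24,0],[32,19],[36,11],[38,19],[41,0],[44,18],[46,0]]
[[1,17],[8,11],[10,20],[21,5],[24,0],[32,19],[36,11],[38,19],[41,0],[44,18],[45,19],[47,0]]
[[1,17],[8,11],[10,20],[21,5],[24,0],[26,1],[32,19],[36,11],[38,19],[41,0],[44,18],[45,19],[47,0]]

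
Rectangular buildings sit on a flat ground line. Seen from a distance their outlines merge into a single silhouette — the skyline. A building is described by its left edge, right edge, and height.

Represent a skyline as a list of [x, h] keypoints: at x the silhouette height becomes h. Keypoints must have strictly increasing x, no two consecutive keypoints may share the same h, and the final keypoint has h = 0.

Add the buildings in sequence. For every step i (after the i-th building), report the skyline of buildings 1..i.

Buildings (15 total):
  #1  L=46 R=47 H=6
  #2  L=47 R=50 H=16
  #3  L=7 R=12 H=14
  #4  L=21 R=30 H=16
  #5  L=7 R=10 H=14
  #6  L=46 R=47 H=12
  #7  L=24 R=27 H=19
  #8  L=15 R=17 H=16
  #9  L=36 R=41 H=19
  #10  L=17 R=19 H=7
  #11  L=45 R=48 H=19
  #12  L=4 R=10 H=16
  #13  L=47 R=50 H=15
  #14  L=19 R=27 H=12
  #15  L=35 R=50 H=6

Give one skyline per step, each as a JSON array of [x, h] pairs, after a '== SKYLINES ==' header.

== SKYLINES ==
[[46,6],[47,0]]
[[46,6],[47,16],[50,0]]
[[7,14],[12,0],[46,6],[47,16],[50,0]]
[[7,14],[12,0],[21,16],[30,0],[46,6],[47,16],[50,0]]
[[7,14],[12,0],[21,16],[30,0],[46,6],[47,16],[50,0]]
[[7,14],[12,0],[21,16],[30,0],[46,12],[47,16],[50,0]]
[[7,14],[12,0],[21,16],[24,19],[27,16],[30,0],[46,12],[47,16],[50,0]]
[[7,14],[12,0],[15,16],[17,0],[21,16],[24,19],[27,16],[30,0],[46,12],[47,16],[50,0]]
[[7,14],[12,0],[15,16],[17,0],[21,16],[24,19],[27,16],[30,0],[36,19],[41,0],[46,12],[47,16],[50,0]]
[[7,14],[12,0],[15,16],[17,7],[19,0],[21,16],[24,19],[27,16],[30,0],[36,19],[41,0],[46,12],[47,16],[50,0]]
[[7,14],[12,0],[15,16],[17,7],[19,0],[21,16],[24,19],[27,16],[30,0],[36,19],[41,0],[45,19],[48,16],[50,0]]
[[4,16],[10,14],[12,0],[15,16],[17,7],[19,0],[21,16],[24,19],[27,16],[30,0],[36,19],[41,0],[45,19],[48,16],[50,0]]
[[4,16],[10,14],[12,0],[15,16],[17,7],[19,0],[21,16],[24,19],[27,16],[30,0],[36,19],[41,0],[45,19],[48,16],[50,0]]
[[4,16],[10,14],[12,0],[15,16],[17,7],[19,12],[21,16],[24,19],[27,16],[30,0],[36,19],[41,0],[45,19],[48,16],[50,0]]
[[4,16],[10,14],[12,0],[15,16],[17,7],[19,12],[21,16],[24,19],[27,16],[30,0],[35,6],[36,19],[41,6],[45,19],[48,16],[50,0]]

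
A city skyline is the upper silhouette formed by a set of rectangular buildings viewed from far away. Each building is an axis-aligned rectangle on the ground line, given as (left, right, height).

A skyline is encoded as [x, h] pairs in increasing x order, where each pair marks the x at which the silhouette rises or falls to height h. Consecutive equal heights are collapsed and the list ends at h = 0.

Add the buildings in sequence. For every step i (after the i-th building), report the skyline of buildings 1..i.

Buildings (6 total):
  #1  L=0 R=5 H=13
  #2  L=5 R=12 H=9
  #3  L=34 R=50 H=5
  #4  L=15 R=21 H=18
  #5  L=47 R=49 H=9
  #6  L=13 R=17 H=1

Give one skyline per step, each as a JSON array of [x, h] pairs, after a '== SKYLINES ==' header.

== SKYLINES ==
[[0,13],[5,0]]
[[0,13],[5,9],[12,0]]
[[0,13],[5,9],[12,0],[34,5],[50,0]]
[[0,13],[5,9],[12,0],[15,18],[21,0],[34,5],[50,0]]
[[0,13],[5,9],[12,0],[15,18],[21,0],[34,5],[47,9],[49,5],[50,0]]
[[0,13],[5,9],[12,0],[13,1],[15,18],[21,0],[34,5],[47,9],[49,5],[50,0]]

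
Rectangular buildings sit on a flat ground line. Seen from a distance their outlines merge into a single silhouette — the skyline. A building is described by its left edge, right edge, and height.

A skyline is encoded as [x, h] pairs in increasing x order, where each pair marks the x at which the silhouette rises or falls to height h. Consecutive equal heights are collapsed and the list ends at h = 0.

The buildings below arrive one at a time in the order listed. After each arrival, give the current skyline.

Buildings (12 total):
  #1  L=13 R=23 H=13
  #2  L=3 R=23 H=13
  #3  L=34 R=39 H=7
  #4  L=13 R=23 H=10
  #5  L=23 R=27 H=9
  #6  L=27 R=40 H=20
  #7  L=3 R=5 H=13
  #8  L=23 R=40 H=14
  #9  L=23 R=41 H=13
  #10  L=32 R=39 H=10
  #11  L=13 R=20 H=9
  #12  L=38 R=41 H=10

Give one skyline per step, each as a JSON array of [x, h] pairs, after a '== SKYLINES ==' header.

== SKYLINES ==
[[13,13],[23,0]]
[[3,13],[23,0]]
[[3,13],[23,0],[34,7],[39,0]]
[[3,13],[23,0],[34,7],[39,0]]
[[3,13],[23,9],[27,0],[34,7],[39,0]]
[[3,13],[23,9],[27,20],[40,0]]
[[3,13],[23,9],[27,20],[40,0]]
[[3,13],[23,14],[27,20],[40,0]]
[[3,13],[23,14],[27,20],[40,13],[41,0]]
[[3,13],[23,14],[27,20],[40,13],[41,0]]
[[3,13],[23,14],[27,20],[40,13],[41,0]]
[[3,13],[23,14],[27,20],[40,13],[41,0]]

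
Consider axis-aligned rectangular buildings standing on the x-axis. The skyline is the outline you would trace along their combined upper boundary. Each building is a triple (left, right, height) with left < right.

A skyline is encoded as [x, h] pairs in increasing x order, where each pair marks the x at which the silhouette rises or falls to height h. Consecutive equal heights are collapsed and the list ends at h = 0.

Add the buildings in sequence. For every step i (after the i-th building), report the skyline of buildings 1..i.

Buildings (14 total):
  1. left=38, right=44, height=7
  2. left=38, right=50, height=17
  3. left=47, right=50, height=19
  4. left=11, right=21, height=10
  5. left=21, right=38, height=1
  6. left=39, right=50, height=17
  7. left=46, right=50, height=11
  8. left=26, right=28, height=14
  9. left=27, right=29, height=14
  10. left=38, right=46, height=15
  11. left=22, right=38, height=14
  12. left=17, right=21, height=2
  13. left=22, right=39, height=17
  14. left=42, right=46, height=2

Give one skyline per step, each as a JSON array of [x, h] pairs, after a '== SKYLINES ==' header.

== SKYLINES ==
[[38,7],[44,0]]
[[38,17],[50,0]]
[[38,17],[47,19],[50,0]]
[[11,10],[21,0],[38,17],[47,19],[50,0]]
[[11,10],[21,1],[38,17],[47,19],[50,0]]
[[11,10],[21,1],[38,17],[47,19],[50,0]]
[[11,10],[21,1],[38,17],[47,19],[50,0]]
[[11,10],[21,1],[26,14],[28,1],[38,17],[47,19],[50,0]]
[[11,10],[21,1],[26,14],[29,1],[38,17],[47,19],[50,0]]
[[11,10],[21,1],[26,14],[29,1],[38,17],[47,19],[50,0]]
[[11,10],[21,1],[22,14],[38,17],[47,19],[50,0]]
[[11,10],[21,1],[22,14],[38,17],[47,19],[50,0]]
[[11,10],[21,1],[22,17],[47,19],[50,0]]
[[11,10],[21,1],[22,17],[47,19],[50,0]]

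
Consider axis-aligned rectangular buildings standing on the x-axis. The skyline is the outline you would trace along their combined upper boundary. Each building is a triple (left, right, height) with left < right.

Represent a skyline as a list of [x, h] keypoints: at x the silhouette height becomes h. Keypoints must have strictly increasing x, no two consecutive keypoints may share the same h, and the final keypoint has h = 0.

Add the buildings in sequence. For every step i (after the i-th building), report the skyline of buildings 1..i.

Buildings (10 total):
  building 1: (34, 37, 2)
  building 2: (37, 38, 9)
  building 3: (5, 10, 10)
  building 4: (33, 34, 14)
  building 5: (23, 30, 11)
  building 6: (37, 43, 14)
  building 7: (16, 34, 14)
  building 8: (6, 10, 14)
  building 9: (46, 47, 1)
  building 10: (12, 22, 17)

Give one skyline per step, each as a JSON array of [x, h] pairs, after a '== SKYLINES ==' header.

== SKYLINES ==
[[34,2],[37,0]]
[[34,2],[37,9],[38,0]]
[[5,10],[10,0],[34,2],[37,9],[38,0]]
[[5,10],[10,0],[33,14],[34,2],[37,9],[38,0]]
[[5,10],[10,0],[23,11],[30,0],[33,14],[34,2],[37,9],[38,0]]
[[5,10],[10,0],[23,11],[30,0],[33,14],[34,2],[37,14],[43,0]]
[[5,10],[10,0],[16,14],[34,2],[37,14],[43,0]]
[[5,10],[6,14],[10,0],[16,14],[34,2],[37,14],[43,0]]
[[5,10],[6,14],[10,0],[16,14],[34,2],[37,14],[43,0],[46,1],[47,0]]
[[5,10],[6,14],[10,0],[12,17],[22,14],[34,2],[37,14],[43,0],[46,1],[47,0]]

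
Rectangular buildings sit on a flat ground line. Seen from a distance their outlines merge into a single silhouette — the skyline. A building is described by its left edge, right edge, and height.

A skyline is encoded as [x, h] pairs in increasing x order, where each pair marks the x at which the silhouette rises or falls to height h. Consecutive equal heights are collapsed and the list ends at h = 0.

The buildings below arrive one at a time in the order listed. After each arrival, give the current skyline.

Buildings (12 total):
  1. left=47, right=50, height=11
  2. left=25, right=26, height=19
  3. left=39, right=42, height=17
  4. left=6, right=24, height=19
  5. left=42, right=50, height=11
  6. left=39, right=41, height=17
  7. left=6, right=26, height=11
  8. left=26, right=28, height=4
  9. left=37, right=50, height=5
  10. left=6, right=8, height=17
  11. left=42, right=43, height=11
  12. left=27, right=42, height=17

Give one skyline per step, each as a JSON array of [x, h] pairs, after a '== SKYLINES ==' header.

== SKYLINES ==
[[47,11],[50,0]]
[[25,19],[26,0],[47,11],[50,0]]
[[25,19],[26,0],[39,17],[42,0],[47,11],[50,0]]
[[6,19],[24,0],[25,19],[26,0],[39,17],[42,0],[47,11],[50,0]]
[[6,19],[24,0],[25,19],[26,0],[39,17],[42,11],[50,0]]
[[6,19],[24,0],[25,19],[26,0],[39,17],[42,11],[50,0]]
[[6,19],[24,11],[25,19],[26,0],[39,17],[42,11],[50,0]]
[[6,19],[24,11],[25,19],[26,4],[28,0],[39,17],[42,11],[50,0]]
[[6,19],[24,11],[25,19],[26,4],[28,0],[37,5],[39,17],[42,11],[50,0]]
[[6,19],[24,11],[25,19],[26,4],[28,0],[37,5],[39,17],[42,11],[50,0]]
[[6,19],[24,11],[25,19],[26,4],[28,0],[37,5],[39,17],[42,11],[50,0]]
[[6,19],[24,11],[25,19],[26,4],[27,17],[42,11],[50,0]]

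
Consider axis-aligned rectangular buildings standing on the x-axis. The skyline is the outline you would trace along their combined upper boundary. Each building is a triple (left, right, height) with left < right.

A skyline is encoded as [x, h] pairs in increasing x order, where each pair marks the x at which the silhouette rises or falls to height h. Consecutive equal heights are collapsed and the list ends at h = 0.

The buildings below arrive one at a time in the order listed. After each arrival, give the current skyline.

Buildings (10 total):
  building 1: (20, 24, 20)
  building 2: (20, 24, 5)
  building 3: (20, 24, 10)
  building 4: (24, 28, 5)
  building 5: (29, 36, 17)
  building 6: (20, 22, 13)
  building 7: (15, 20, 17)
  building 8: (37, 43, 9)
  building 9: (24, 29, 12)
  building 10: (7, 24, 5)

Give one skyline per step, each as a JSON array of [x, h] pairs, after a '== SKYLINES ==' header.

== SKYLINES ==
[[20,20],[24,0]]
[[20,20],[24,0]]
[[20,20],[24,0]]
[[20,20],[24,5],[28,0]]
[[20,20],[24,5],[28,0],[29,17],[36,0]]
[[20,20],[24,5],[28,0],[29,17],[36,0]]
[[15,17],[20,20],[24,5],[28,0],[29,17],[36,0]]
[[15,17],[20,20],[24,5],[28,0],[29,17],[36,0],[37,9],[43,0]]
[[15,17],[20,20],[24,12],[29,17],[36,0],[37,9],[43,0]]
[[7,5],[15,17],[20,20],[24,12],[29,17],[36,0],[37,9],[43,0]]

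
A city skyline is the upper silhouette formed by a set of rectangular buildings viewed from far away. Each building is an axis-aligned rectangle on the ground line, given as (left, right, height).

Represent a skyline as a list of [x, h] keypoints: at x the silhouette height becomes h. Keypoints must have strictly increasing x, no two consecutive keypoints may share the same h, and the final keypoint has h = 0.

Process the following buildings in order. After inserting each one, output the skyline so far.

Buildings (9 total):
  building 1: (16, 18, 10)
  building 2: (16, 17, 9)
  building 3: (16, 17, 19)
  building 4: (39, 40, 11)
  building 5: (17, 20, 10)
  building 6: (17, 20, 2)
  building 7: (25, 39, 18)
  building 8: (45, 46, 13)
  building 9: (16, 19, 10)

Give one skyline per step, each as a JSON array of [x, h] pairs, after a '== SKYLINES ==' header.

== SKYLINES ==
[[16,10],[18,0]]
[[16,10],[18,0]]
[[16,19],[17,10],[18,0]]
[[16,19],[17,10],[18,0],[39,11],[40,0]]
[[16,19],[17,10],[20,0],[39,11],[40,0]]
[[16,19],[17,10],[20,0],[39,11],[40,0]]
[[16,19],[17,10],[20,0],[25,18],[39,11],[40,0]]
[[16,19],[17,10],[20,0],[25,18],[39,11],[40,0],[45,13],[46,0]]
[[16,19],[17,10],[20,0],[25,18],[39,11],[40,0],[45,13],[46,0]]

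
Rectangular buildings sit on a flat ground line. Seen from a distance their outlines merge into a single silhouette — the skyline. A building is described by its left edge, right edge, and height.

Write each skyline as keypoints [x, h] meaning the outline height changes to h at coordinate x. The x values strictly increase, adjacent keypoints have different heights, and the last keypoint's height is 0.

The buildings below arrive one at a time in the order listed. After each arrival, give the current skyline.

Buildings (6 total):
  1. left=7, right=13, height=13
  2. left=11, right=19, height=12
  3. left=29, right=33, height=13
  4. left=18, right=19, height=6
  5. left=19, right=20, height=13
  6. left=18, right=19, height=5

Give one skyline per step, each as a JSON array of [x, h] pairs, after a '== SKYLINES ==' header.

== SKYLINES ==
[[7,13],[13,0]]
[[7,13],[13,12],[19,0]]
[[7,13],[13,12],[19,0],[29,13],[33,0]]
[[7,13],[13,12],[19,0],[29,13],[33,0]]
[[7,13],[13,12],[19,13],[20,0],[29,13],[33,0]]
[[7,13],[13,12],[19,13],[20,0],[29,13],[33,0]]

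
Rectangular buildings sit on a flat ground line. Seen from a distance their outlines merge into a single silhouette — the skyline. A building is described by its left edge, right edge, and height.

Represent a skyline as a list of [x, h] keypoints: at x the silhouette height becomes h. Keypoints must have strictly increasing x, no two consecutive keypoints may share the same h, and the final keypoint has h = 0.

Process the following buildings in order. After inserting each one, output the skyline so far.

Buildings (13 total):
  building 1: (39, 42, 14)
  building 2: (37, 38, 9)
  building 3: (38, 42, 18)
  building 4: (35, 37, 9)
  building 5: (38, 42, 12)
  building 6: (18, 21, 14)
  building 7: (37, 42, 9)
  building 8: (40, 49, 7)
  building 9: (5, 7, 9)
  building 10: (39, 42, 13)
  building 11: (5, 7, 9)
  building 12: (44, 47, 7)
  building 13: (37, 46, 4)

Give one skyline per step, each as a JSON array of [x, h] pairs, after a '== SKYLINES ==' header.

== SKYLINES ==
[[39,14],[42,0]]
[[37,9],[38,0],[39,14],[42,0]]
[[37,9],[38,18],[42,0]]
[[35,9],[38,18],[42,0]]
[[35,9],[38,18],[42,0]]
[[18,14],[21,0],[35,9],[38,18],[42,0]]
[[18,14],[21,0],[35,9],[38,18],[42,0]]
[[18,14],[21,0],[35,9],[38,18],[42,7],[49,0]]
[[5,9],[7,0],[18,14],[21,0],[35,9],[38,18],[42,7],[49,0]]
[[5,9],[7,0],[18,14],[21,0],[35,9],[38,18],[42,7],[49,0]]
[[5,9],[7,0],[18,14],[21,0],[35,9],[38,18],[42,7],[49,0]]
[[5,9],[7,0],[18,14],[21,0],[35,9],[38,18],[42,7],[49,0]]
[[5,9],[7,0],[18,14],[21,0],[35,9],[38,18],[42,7],[49,0]]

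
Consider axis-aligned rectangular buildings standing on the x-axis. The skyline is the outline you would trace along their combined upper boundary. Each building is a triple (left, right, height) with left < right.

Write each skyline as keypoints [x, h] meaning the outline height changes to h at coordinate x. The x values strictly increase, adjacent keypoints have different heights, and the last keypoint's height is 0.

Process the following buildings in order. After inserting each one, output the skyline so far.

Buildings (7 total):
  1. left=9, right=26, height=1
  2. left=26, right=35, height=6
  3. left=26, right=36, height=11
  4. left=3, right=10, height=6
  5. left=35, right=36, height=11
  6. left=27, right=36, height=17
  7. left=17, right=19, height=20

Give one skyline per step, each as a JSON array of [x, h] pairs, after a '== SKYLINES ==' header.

== SKYLINES ==
[[9,1],[26,0]]
[[9,1],[26,6],[35,0]]
[[9,1],[26,11],[36,0]]
[[3,6],[10,1],[26,11],[36,0]]
[[3,6],[10,1],[26,11],[36,0]]
[[3,6],[10,1],[26,11],[27,17],[36,0]]
[[3,6],[10,1],[17,20],[19,1],[26,11],[27,17],[36,0]]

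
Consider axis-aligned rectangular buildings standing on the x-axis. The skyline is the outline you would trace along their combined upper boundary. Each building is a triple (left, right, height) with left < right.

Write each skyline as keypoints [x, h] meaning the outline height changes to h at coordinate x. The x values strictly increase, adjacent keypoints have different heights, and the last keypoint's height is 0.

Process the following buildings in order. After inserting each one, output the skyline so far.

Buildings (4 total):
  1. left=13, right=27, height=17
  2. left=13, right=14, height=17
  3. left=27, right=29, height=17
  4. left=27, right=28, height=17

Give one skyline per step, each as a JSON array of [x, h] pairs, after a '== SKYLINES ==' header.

== SKYLINES ==
[[13,17],[27,0]]
[[13,17],[27,0]]
[[13,17],[29,0]]
[[13,17],[29,0]]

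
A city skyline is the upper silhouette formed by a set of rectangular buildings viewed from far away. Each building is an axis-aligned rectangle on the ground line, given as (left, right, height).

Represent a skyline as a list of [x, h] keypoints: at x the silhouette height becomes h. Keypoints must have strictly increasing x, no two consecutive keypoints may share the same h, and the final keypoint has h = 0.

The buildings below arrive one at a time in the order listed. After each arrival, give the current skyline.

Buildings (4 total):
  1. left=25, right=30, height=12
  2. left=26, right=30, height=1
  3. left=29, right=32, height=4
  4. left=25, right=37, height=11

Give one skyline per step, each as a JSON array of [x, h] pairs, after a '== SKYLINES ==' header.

== SKYLINES ==
[[25,12],[30,0]]
[[25,12],[30,0]]
[[25,12],[30,4],[32,0]]
[[25,12],[30,11],[37,0]]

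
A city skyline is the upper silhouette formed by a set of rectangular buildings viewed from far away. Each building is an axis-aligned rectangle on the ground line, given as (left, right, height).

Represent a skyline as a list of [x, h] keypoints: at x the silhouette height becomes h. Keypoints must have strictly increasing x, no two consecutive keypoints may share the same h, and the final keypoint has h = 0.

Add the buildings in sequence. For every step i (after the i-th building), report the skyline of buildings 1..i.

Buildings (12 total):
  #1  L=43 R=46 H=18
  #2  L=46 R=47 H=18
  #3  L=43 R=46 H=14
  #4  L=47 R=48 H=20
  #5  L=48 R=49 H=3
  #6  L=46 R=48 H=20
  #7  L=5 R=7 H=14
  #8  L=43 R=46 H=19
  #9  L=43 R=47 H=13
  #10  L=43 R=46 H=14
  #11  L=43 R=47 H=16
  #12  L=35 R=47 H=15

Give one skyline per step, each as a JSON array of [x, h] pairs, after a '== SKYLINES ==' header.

== SKYLINES ==
[[43,18],[46,0]]
[[43,18],[47,0]]
[[43,18],[47,0]]
[[43,18],[47,20],[48,0]]
[[43,18],[47,20],[48,3],[49,0]]
[[43,18],[46,20],[48,3],[49,0]]
[[5,14],[7,0],[43,18],[46,20],[48,3],[49,0]]
[[5,14],[7,0],[43,19],[46,20],[48,3],[49,0]]
[[5,14],[7,0],[43,19],[46,20],[48,3],[49,0]]
[[5,14],[7,0],[43,19],[46,20],[48,3],[49,0]]
[[5,14],[7,0],[43,19],[46,20],[48,3],[49,0]]
[[5,14],[7,0],[35,15],[43,19],[46,20],[48,3],[49,0]]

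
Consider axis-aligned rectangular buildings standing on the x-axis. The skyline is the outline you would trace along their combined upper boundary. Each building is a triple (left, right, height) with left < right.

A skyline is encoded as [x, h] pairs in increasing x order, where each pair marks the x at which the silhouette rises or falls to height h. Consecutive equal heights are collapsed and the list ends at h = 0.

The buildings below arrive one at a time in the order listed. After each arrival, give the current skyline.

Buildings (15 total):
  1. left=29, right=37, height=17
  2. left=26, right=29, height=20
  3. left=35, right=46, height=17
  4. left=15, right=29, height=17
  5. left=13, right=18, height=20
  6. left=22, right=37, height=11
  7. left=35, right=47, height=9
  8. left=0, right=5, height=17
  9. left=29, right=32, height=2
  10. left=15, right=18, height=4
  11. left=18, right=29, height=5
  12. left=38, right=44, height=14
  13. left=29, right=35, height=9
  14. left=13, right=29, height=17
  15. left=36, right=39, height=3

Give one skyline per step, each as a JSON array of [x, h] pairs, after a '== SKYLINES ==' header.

== SKYLINES ==
[[29,17],[37,0]]
[[26,20],[29,17],[37,0]]
[[26,20],[29,17],[46,0]]
[[15,17],[26,20],[29,17],[46,0]]
[[13,20],[18,17],[26,20],[29,17],[46,0]]
[[13,20],[18,17],[26,20],[29,17],[46,0]]
[[13,20],[18,17],[26,20],[29,17],[46,9],[47,0]]
[[0,17],[5,0],[13,20],[18,17],[26,20],[29,17],[46,9],[47,0]]
[[0,17],[5,0],[13,20],[18,17],[26,20],[29,17],[46,9],[47,0]]
[[0,17],[5,0],[13,20],[18,17],[26,20],[29,17],[46,9],[47,0]]
[[0,17],[5,0],[13,20],[18,17],[26,20],[29,17],[46,9],[47,0]]
[[0,17],[5,0],[13,20],[18,17],[26,20],[29,17],[46,9],[47,0]]
[[0,17],[5,0],[13,20],[18,17],[26,20],[29,17],[46,9],[47,0]]
[[0,17],[5,0],[13,20],[18,17],[26,20],[29,17],[46,9],[47,0]]
[[0,17],[5,0],[13,20],[18,17],[26,20],[29,17],[46,9],[47,0]]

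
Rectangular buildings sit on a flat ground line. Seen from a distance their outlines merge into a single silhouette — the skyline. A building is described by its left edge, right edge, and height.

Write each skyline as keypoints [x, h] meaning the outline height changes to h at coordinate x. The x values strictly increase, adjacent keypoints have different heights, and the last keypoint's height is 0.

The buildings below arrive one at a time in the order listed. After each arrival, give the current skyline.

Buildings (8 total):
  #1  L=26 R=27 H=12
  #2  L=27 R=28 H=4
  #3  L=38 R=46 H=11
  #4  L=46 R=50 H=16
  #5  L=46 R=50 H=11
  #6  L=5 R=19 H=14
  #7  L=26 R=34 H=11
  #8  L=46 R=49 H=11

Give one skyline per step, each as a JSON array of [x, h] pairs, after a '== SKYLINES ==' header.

== SKYLINES ==
[[26,12],[27,0]]
[[26,12],[27,4],[28,0]]
[[26,12],[27,4],[28,0],[38,11],[46,0]]
[[26,12],[27,4],[28,0],[38,11],[46,16],[50,0]]
[[26,12],[27,4],[28,0],[38,11],[46,16],[50,0]]
[[5,14],[19,0],[26,12],[27,4],[28,0],[38,11],[46,16],[50,0]]
[[5,14],[19,0],[26,12],[27,11],[34,0],[38,11],[46,16],[50,0]]
[[5,14],[19,0],[26,12],[27,11],[34,0],[38,11],[46,16],[50,0]]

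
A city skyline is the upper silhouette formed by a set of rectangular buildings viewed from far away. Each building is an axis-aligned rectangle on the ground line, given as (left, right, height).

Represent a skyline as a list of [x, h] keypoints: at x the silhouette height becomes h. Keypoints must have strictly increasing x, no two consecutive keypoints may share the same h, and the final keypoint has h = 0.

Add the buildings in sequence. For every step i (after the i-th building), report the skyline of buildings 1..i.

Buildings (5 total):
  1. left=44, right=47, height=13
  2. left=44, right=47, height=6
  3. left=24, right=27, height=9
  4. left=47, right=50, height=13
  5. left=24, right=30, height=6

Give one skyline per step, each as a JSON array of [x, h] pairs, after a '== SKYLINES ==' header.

== SKYLINES ==
[[44,13],[47,0]]
[[44,13],[47,0]]
[[24,9],[27,0],[44,13],[47,0]]
[[24,9],[27,0],[44,13],[50,0]]
[[24,9],[27,6],[30,0],[44,13],[50,0]]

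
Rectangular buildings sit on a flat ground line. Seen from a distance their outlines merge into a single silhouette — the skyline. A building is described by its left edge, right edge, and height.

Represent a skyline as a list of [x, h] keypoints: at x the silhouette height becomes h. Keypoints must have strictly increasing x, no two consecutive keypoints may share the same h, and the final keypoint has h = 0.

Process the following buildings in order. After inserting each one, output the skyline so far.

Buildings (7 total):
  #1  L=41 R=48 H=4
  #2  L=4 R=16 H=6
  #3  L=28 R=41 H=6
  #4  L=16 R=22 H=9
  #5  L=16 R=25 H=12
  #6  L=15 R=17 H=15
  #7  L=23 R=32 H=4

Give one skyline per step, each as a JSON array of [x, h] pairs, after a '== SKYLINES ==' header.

== SKYLINES ==
[[41,4],[48,0]]
[[4,6],[16,0],[41,4],[48,0]]
[[4,6],[16,0],[28,6],[41,4],[48,0]]
[[4,6],[16,9],[22,0],[28,6],[41,4],[48,0]]
[[4,6],[16,12],[25,0],[28,6],[41,4],[48,0]]
[[4,6],[15,15],[17,12],[25,0],[28,6],[41,4],[48,0]]
[[4,6],[15,15],[17,12],[25,4],[28,6],[41,4],[48,0]]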